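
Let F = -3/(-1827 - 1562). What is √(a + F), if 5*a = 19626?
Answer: 3*√125228311545/16945 ≈ 62.651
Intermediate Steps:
a = 19626/5 (a = (⅕)*19626 = 19626/5 ≈ 3925.2)
F = 3/3389 (F = -3/(-3389) = -3*(-1/3389) = 3/3389 ≈ 0.00088522)
√(a + F) = √(19626/5 + 3/3389) = √(66512529/16945) = 3*√125228311545/16945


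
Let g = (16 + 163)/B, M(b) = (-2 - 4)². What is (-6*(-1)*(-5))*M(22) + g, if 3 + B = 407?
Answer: -436141/404 ≈ -1079.6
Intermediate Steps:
B = 404 (B = -3 + 407 = 404)
M(b) = 36 (M(b) = (-6)² = 36)
g = 179/404 (g = (16 + 163)/404 = 179*(1/404) = 179/404 ≈ 0.44307)
(-6*(-1)*(-5))*M(22) + g = (-6*(-1)*(-5))*36 + 179/404 = (6*(-5))*36 + 179/404 = -30*36 + 179/404 = -1080 + 179/404 = -436141/404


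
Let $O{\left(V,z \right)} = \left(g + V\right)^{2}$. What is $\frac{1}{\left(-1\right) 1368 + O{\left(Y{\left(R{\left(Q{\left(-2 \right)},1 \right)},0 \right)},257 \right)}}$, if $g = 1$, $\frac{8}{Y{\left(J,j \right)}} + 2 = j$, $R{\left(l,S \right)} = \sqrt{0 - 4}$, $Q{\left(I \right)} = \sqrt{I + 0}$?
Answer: $- \frac{1}{1359} \approx -0.00073584$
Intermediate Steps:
$Q{\left(I \right)} = \sqrt{I}$
$R{\left(l,S \right)} = 2 i$ ($R{\left(l,S \right)} = \sqrt{-4} = 2 i$)
$Y{\left(J,j \right)} = \frac{8}{-2 + j}$
$O{\left(V,z \right)} = \left(1 + V\right)^{2}$
$\frac{1}{\left(-1\right) 1368 + O{\left(Y{\left(R{\left(Q{\left(-2 \right)},1 \right)},0 \right)},257 \right)}} = \frac{1}{\left(-1\right) 1368 + \left(1 + \frac{8}{-2 + 0}\right)^{2}} = \frac{1}{-1368 + \left(1 + \frac{8}{-2}\right)^{2}} = \frac{1}{-1368 + \left(1 + 8 \left(- \frac{1}{2}\right)\right)^{2}} = \frac{1}{-1368 + \left(1 - 4\right)^{2}} = \frac{1}{-1368 + \left(-3\right)^{2}} = \frac{1}{-1368 + 9} = \frac{1}{-1359} = - \frac{1}{1359}$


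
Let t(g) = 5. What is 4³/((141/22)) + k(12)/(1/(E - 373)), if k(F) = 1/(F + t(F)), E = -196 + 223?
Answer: -24850/2397 ≈ -10.367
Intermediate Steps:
E = 27
k(F) = 1/(5 + F) (k(F) = 1/(F + 5) = 1/(5 + F))
4³/((141/22)) + k(12)/(1/(E - 373)) = 4³/((141/22)) + 1/((5 + 12)*(1/(27 - 373))) = 64/((141*(1/22))) + 1/(17*(1/(-346))) = 64/(141/22) + 1/(17*(-1/346)) = 64*(22/141) + (1/17)*(-346) = 1408/141 - 346/17 = -24850/2397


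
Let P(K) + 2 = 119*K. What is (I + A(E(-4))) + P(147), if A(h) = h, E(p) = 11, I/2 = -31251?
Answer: -45000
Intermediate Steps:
I = -62502 (I = 2*(-31251) = -62502)
P(K) = -2 + 119*K
(I + A(E(-4))) + P(147) = (-62502 + 11) + (-2 + 119*147) = -62491 + (-2 + 17493) = -62491 + 17491 = -45000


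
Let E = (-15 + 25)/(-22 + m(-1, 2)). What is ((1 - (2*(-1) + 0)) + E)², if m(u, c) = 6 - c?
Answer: 484/81 ≈ 5.9753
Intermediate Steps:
E = -5/9 (E = (-15 + 25)/(-22 + (6 - 1*2)) = 10/(-22 + (6 - 2)) = 10/(-22 + 4) = 10/(-18) = 10*(-1/18) = -5/9 ≈ -0.55556)
((1 - (2*(-1) + 0)) + E)² = ((1 - (2*(-1) + 0)) - 5/9)² = ((1 - (-2 + 0)) - 5/9)² = ((1 - 1*(-2)) - 5/9)² = ((1 + 2) - 5/9)² = (3 - 5/9)² = (22/9)² = 484/81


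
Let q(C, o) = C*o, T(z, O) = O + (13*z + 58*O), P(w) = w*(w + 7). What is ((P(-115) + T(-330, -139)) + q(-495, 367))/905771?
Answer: -181736/905771 ≈ -0.20064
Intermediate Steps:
P(w) = w*(7 + w)
T(z, O) = 13*z + 59*O
((P(-115) + T(-330, -139)) + q(-495, 367))/905771 = ((-115*(7 - 115) + (13*(-330) + 59*(-139))) - 495*367)/905771 = ((-115*(-108) + (-4290 - 8201)) - 181665)*(1/905771) = ((12420 - 12491) - 181665)*(1/905771) = (-71 - 181665)*(1/905771) = -181736*1/905771 = -181736/905771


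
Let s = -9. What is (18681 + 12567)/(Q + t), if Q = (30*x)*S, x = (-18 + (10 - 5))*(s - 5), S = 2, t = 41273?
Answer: 31248/52193 ≈ 0.59870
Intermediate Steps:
x = 182 (x = (-18 + (10 - 5))*(-9 - 5) = (-18 + 5)*(-14) = -13*(-14) = 182)
Q = 10920 (Q = (30*182)*2 = 5460*2 = 10920)
(18681 + 12567)/(Q + t) = (18681 + 12567)/(10920 + 41273) = 31248/52193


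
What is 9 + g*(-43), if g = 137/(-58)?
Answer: 6413/58 ≈ 110.57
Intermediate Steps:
g = -137/58 (g = 137*(-1/58) = -137/58 ≈ -2.3621)
9 + g*(-43) = 9 - 137/58*(-43) = 9 + 5891/58 = 6413/58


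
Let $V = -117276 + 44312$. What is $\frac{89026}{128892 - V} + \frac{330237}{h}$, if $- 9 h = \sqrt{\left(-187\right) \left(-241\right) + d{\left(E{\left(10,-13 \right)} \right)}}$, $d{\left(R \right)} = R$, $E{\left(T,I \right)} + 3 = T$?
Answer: $\frac{44513}{100928} - \frac{2972133 \sqrt{45074}}{45074} \approx -13999.0$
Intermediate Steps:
$E{\left(T,I \right)} = -3 + T$
$h = - \frac{\sqrt{45074}}{9}$ ($h = - \frac{\sqrt{\left(-187\right) \left(-241\right) + \left(-3 + 10\right)}}{9} = - \frac{\sqrt{45067 + 7}}{9} = - \frac{\sqrt{45074}}{9} \approx -23.59$)
$V = -72964$
$\frac{89026}{128892 - V} + \frac{330237}{h} = \frac{89026}{128892 - -72964} + \frac{330237}{\left(- \frac{1}{9}\right) \sqrt{45074}} = \frac{89026}{128892 + 72964} + 330237 \left(- \frac{9 \sqrt{45074}}{45074}\right) = \frac{89026}{201856} - \frac{2972133 \sqrt{45074}}{45074} = 89026 \cdot \frac{1}{201856} - \frac{2972133 \sqrt{45074}}{45074} = \frac{44513}{100928} - \frac{2972133 \sqrt{45074}}{45074}$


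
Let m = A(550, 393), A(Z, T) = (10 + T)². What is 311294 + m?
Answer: 473703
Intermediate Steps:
m = 162409 (m = (10 + 393)² = 403² = 162409)
311294 + m = 311294 + 162409 = 473703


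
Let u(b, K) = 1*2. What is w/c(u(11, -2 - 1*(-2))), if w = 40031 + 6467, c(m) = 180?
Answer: 23249/90 ≈ 258.32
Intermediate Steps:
u(b, K) = 2
w = 46498
w/c(u(11, -2 - 1*(-2))) = 46498/180 = 46498*(1/180) = 23249/90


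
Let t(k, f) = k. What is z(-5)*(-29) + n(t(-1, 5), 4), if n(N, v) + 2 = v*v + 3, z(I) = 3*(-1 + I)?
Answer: 539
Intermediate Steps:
z(I) = -3 + 3*I
n(N, v) = 1 + v**2 (n(N, v) = -2 + (v*v + 3) = -2 + (v**2 + 3) = -2 + (3 + v**2) = 1 + v**2)
z(-5)*(-29) + n(t(-1, 5), 4) = (-3 + 3*(-5))*(-29) + (1 + 4**2) = (-3 - 15)*(-29) + (1 + 16) = -18*(-29) + 17 = 522 + 17 = 539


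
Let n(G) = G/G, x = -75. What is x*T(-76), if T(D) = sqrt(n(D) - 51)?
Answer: -375*I*sqrt(2) ≈ -530.33*I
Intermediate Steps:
n(G) = 1
T(D) = 5*I*sqrt(2) (T(D) = sqrt(1 - 51) = sqrt(-50) = 5*I*sqrt(2))
x*T(-76) = -375*I*sqrt(2)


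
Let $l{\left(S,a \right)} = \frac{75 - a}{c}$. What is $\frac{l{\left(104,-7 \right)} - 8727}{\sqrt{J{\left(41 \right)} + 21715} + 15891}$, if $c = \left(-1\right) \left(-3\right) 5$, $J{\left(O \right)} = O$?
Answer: $- \frac{692969431}{1262510625} + \frac{1831522 \sqrt{111}}{3787531875} \approx -0.54379$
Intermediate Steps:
$c = 15$ ($c = 3 \cdot 5 = 15$)
$l{\left(S,a \right)} = 5 - \frac{a}{15}$ ($l{\left(S,a \right)} = \frac{75 - a}{15} = \left(75 - a\right) \frac{1}{15} = 5 - \frac{a}{15}$)
$\frac{l{\left(104,-7 \right)} - 8727}{\sqrt{J{\left(41 \right)} + 21715} + 15891} = \frac{\left(5 - - \frac{7}{15}\right) - 8727}{\sqrt{41 + 21715} + 15891} = \frac{\left(5 + \frac{7}{15}\right) - 8727}{\sqrt{21756} + 15891} = \frac{\frac{82}{15} - 8727}{14 \sqrt{111} + 15891} = - \frac{130823}{15 \left(15891 + 14 \sqrt{111}\right)}$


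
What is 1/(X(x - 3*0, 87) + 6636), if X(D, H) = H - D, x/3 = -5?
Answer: 1/6738 ≈ 0.00014841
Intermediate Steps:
x = -15 (x = 3*(-5) = -15)
1/(X(x - 3*0, 87) + 6636) = 1/((87 - (-15 - 3*0)) + 6636) = 1/((87 - (-15 + 0)) + 6636) = 1/((87 - 1*(-15)) + 6636) = 1/((87 + 15) + 6636) = 1/(102 + 6636) = 1/6738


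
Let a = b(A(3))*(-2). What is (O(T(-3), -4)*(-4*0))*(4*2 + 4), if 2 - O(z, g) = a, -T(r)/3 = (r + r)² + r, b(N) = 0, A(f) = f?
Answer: 0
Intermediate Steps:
a = 0 (a = 0*(-2) = 0)
T(r) = -12*r² - 3*r (T(r) = -3*((r + r)² + r) = -3*((2*r)² + r) = -3*(4*r² + r) = -3*(r + 4*r²) = -12*r² - 3*r)
O(z, g) = 2 (O(z, g) = 2 - 1*0 = 2 + 0 = 2)
(O(T(-3), -4)*(-4*0))*(4*2 + 4) = (2*(-4*0))*(4*2 + 4) = (2*0)*(8 + 4) = 0*12 = 0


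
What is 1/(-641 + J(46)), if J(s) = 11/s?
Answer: -46/29475 ≈ -0.0015606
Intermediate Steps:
1/(-641 + J(46)) = 1/(-641 + 11/46) = 1/(-29475/46) = -46/29475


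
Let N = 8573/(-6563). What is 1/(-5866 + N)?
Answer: -6563/38507131 ≈ -0.00017044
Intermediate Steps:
N = -8573/6563 (N = 8573*(-1/6563) = -8573/6563 ≈ -1.3063)
1/(-5866 + N) = 1/(-5866 - 8573/6563) = 1/(-38507131/6563) = -6563/38507131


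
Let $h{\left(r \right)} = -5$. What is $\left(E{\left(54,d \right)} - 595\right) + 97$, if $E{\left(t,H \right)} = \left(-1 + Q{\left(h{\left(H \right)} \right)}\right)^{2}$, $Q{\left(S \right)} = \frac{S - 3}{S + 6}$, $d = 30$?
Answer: $-417$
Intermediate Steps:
$Q{\left(S \right)} = \frac{-3 + S}{6 + S}$
$E{\left(t,H \right)} = 81$ ($E{\left(t,H \right)} = \left(-1 + \frac{-3 - 5}{6 - 5}\right)^{2} = \left(-1 + 1^{-1} \left(-8\right)\right)^{2} = \left(-1 + 1 \left(-8\right)\right)^{2} = \left(-1 - 8\right)^{2} = \left(-9\right)^{2} = 81$)
$\left(E{\left(54,d \right)} - 595\right) + 97 = \left(81 - 595\right) + 97 = -514 + 97 = -417$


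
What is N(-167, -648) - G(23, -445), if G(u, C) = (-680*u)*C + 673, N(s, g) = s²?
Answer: -6932584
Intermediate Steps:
G(u, C) = 673 - 680*C*u (G(u, C) = -680*C*u + 673 = 673 - 680*C*u)
N(-167, -648) - G(23, -445) = (-167)² - (673 - 680*(-445)*23) = 27889 - (673 + 6959800) = 27889 - 1*6960473 = 27889 - 6960473 = -6932584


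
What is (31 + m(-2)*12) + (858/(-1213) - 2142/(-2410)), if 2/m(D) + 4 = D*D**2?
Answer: 42653518/1461665 ≈ 29.181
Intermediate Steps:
m(D) = 2/(-4 + D**3) (m(D) = 2/(-4 + D*D**2) = 2/(-4 + D**3))
(31 + m(-2)*12) + (858/(-1213) - 2142/(-2410)) = (31 + (2/(-4 + (-2)**3))*12) + (858/(-1213) - 2142/(-2410)) = (31 + (2/(-4 - 8))*12) + (858*(-1/1213) - 2142*(-1/2410)) = (31 + (2/(-12))*12) + (-858/1213 + 1071/1205) = (31 + (2*(-1/12))*12) + 265233/1461665 = (31 - 1/6*12) + 265233/1461665 = (31 - 2) + 265233/1461665 = 29 + 265233/1461665 = 42653518/1461665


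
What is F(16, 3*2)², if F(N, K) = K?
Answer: 36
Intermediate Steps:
F(16, 3*2)² = (3*2)² = 6² = 36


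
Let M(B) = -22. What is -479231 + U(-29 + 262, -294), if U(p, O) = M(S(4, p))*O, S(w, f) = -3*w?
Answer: -472763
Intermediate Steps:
U(p, O) = -22*O
-479231 + U(-29 + 262, -294) = -479231 - 22*(-294) = -479231 + 6468 = -472763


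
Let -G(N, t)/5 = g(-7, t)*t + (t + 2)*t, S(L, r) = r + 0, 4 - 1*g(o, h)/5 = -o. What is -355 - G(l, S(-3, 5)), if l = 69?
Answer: -555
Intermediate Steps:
g(o, h) = 20 + 5*o (g(o, h) = 20 - (-5)*o = 20 + 5*o)
S(L, r) = r
G(N, t) = 75*t - 5*t*(2 + t) (G(N, t) = -5*((20 + 5*(-7))*t + (t + 2)*t) = -5*((20 - 35)*t + (2 + t)*t) = -5*(-15*t + t*(2 + t)) = 75*t - 5*t*(2 + t))
-355 - G(l, S(-3, 5)) = -355 - 5*5*(13 - 1*5) = -355 - 5*5*(13 - 5) = -355 - 5*5*8 = -355 - 1*200 = -355 - 200 = -555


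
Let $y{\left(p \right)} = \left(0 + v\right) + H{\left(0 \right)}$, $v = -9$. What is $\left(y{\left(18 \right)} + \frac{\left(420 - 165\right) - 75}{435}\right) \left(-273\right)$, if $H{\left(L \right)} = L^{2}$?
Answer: $\frac{67977}{29} \approx 2344.0$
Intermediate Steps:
$y{\left(p \right)} = -9$ ($y{\left(p \right)} = \left(0 - 9\right) + 0^{2} = -9 + 0 = -9$)
$\left(y{\left(18 \right)} + \frac{\left(420 - 165\right) - 75}{435}\right) \left(-273\right) = \left(-9 + \frac{\left(420 - 165\right) - 75}{435}\right) \left(-273\right) = \left(-9 + \left(255 - 75\right) \frac{1}{435}\right) \left(-273\right) = \left(-9 + 180 \cdot \frac{1}{435}\right) \left(-273\right) = \left(-9 + \frac{12}{29}\right) \left(-273\right) = \left(- \frac{249}{29}\right) \left(-273\right) = \frac{67977}{29}$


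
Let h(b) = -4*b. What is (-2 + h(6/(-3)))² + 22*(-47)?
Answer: -998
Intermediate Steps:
(-2 + h(6/(-3)))² + 22*(-47) = (-2 - 24/(-3))² + 22*(-47) = (-2 - 24*(-1)/3)² - 1034 = (-2 - 4*(-2))² - 1034 = (-2 + 8)² - 1034 = 6² - 1034 = 36 - 1034 = -998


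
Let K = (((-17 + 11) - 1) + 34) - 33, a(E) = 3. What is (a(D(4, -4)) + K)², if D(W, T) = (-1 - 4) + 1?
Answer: 9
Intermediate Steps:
D(W, T) = -4 (D(W, T) = -5 + 1 = -4)
K = -6 (K = ((-6 - 1) + 34) - 33 = (-7 + 34) - 33 = 27 - 33 = -6)
(a(D(4, -4)) + K)² = (3 - 6)² = (-3)² = 9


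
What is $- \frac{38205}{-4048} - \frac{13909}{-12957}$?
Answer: $\frac{78760831}{7492848} \approx 10.511$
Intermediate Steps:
$- \frac{38205}{-4048} - \frac{13909}{-12957} = \left(-38205\right) \left(- \frac{1}{4048}\right) - - \frac{1987}{1851} = \frac{38205}{4048} + \frac{1987}{1851} = \frac{78760831}{7492848}$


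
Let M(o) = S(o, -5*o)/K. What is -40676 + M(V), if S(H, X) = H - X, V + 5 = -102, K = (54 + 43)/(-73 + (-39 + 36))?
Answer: -3896780/97 ≈ -40173.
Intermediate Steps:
K = -97/76 (K = 97/(-73 - 3) = 97/(-76) = 97*(-1/76) = -97/76 ≈ -1.2763)
V = -107 (V = -5 - 102 = -107)
M(o) = -456*o/97 (M(o) = (o - (-5)*o)/(-97/76) = (o + 5*o)*(-76/97) = (6*o)*(-76/97) = -456*o/97)
-40676 + M(V) = -40676 - 456/97*(-107) = -40676 + 48792/97 = -3896780/97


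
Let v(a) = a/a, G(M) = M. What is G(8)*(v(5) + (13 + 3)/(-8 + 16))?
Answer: 24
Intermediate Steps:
v(a) = 1
G(8)*(v(5) + (13 + 3)/(-8 + 16)) = 8*(1 + (13 + 3)/(-8 + 16)) = 8*(1 + 16/8) = 8*(1 + 16*(1/8)) = 8*(1 + 2) = 8*3 = 24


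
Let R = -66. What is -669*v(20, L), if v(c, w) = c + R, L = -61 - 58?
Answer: 30774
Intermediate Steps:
L = -119
v(c, w) = -66 + c (v(c, w) = c - 66 = -66 + c)
-669*v(20, L) = -669*(-66 + 20) = -669*(-46) = 30774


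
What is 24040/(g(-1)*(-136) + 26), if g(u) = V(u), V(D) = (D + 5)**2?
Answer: -2404/215 ≈ -11.181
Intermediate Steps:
V(D) = (5 + D)**2
g(u) = (5 + u)**2
24040/(g(-1)*(-136) + 26) = 24040/((5 - 1)**2*(-136) + 26) = 24040/(4**2*(-136) + 26) = 24040/(16*(-136) + 26) = 24040/(-2176 + 26) = 24040/(-2150) = 24040*(-1/2150) = -2404/215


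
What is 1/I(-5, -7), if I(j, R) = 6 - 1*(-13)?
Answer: 1/19 ≈ 0.052632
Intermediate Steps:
I(j, R) = 19 (I(j, R) = 6 + 13 = 19)
1/I(-5, -7) = 1/19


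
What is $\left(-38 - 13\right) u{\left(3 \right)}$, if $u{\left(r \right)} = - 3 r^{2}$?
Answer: $1377$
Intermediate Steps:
$\left(-38 - 13\right) u{\left(3 \right)} = \left(-38 - 13\right) \left(- 3 \cdot 3^{2}\right) = - 51 \left(\left(-3\right) 9\right) = \left(-51\right) \left(-27\right) = 1377$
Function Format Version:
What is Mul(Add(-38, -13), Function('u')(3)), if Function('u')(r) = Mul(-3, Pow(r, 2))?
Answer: 1377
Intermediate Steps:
Mul(Add(-38, -13), Function('u')(3)) = Mul(Add(-38, -13), Mul(-3, Pow(3, 2))) = Mul(-51, Mul(-3, 9)) = Mul(-51, -27) = 1377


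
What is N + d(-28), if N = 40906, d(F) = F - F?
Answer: 40906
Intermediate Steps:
d(F) = 0
N + d(-28) = 40906 + 0 = 40906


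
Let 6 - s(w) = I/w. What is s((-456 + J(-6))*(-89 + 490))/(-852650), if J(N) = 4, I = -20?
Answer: -271873/38636129450 ≈ -7.0368e-6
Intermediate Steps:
s(w) = 6 + 20/w (s(w) = 6 - (-20)/w = 6 + 20/w)
s((-456 + J(-6))*(-89 + 490))/(-852650) = (6 + 20/(((-456 + 4)*(-89 + 490))))/(-852650) = (6 + 20/((-452*401)))*(-1/852650) = (6 + 20/(-181252))*(-1/852650) = (6 + 20*(-1/181252))*(-1/852650) = (6 - 5/45313)*(-1/852650) = (271873/45313)*(-1/852650) = -271873/38636129450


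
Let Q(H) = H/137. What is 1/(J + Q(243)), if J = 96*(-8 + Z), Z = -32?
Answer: -137/525837 ≈ -0.00026054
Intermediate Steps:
J = -3840 (J = 96*(-8 - 32) = 96*(-40) = -3840)
Q(H) = H/137 (Q(H) = H*(1/137) = H/137)
1/(J + Q(243)) = 1/(-3840 + (1/137)*243) = 1/(-3840 + 243/137) = 1/(-525837/137) = -137/525837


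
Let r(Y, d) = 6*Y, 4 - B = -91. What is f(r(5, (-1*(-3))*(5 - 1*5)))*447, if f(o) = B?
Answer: 42465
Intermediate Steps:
B = 95 (B = 4 - 1*(-91) = 4 + 91 = 95)
f(o) = 95
f(r(5, (-1*(-3))*(5 - 1*5)))*447 = 95*447 = 42465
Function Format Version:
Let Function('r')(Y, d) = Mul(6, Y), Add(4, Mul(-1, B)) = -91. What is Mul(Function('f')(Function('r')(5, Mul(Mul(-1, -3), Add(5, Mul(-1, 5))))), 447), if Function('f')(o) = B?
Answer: 42465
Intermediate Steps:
B = 95 (B = Add(4, Mul(-1, -91)) = Add(4, 91) = 95)
Function('f')(o) = 95
Mul(Function('f')(Function('r')(5, Mul(Mul(-1, -3), Add(5, Mul(-1, 5))))), 447) = Mul(95, 447) = 42465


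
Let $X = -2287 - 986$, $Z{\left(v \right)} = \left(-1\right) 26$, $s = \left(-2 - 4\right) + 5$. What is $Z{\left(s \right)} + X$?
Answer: $-3299$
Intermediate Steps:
$s = -1$ ($s = -6 + 5 = -1$)
$Z{\left(v \right)} = -26$
$X = -3273$
$Z{\left(s \right)} + X = -26 - 3273 = -3299$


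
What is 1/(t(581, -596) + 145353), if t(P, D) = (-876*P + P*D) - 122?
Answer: -1/710001 ≈ -1.4084e-6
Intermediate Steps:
t(P, D) = -122 - 876*P + D*P (t(P, D) = (-876*P + D*P) - 122 = -122 - 876*P + D*P)
1/(t(581, -596) + 145353) = 1/((-122 - 876*581 - 596*581) + 145353) = 1/((-122 - 508956 - 346276) + 145353) = 1/(-855354 + 145353) = 1/(-710001) = -1/710001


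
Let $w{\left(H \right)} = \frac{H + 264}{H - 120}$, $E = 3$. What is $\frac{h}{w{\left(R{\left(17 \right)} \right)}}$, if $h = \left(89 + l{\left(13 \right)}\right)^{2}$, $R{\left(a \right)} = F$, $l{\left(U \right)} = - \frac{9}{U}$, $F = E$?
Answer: $- \frac{3953712}{1157} \approx -3417.2$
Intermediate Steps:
$F = 3$
$R{\left(a \right)} = 3$
$w{\left(H \right)} = \frac{264 + H}{-120 + H}$
$h = \frac{1317904}{169}$ ($h = \left(89 - \frac{9}{13}\right)^{2} = \left(\frac{1148}{13}\right)^{2} = \frac{1317904}{169} \approx 7798.3$)
$\frac{h}{w{\left(R{\left(17 \right)} \right)}} = \frac{1317904}{169 \frac{264 + 3}{-120 + 3}} = \frac{1317904}{169 \frac{1}{-117} \cdot 267} = \frac{1317904}{169 \left(\left(- \frac{1}{117}\right) 267\right)} = \frac{1317904}{169 \left(- \frac{89}{39}\right)} = \frac{1317904}{169} \left(- \frac{39}{89}\right) = - \frac{3953712}{1157}$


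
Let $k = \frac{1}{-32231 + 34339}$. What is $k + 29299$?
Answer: $\frac{61762293}{2108} \approx 29299.0$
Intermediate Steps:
$k = \frac{1}{2108} \approx 0.00047438$
$k + 29299 = \frac{1}{2108} + 29299 = \frac{61762293}{2108}$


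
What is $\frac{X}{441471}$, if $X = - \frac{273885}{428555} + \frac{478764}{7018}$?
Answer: $\frac{19868483}{129791567323} \approx 0.00015308$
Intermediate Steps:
$X = \frac{1847768919}{27341809}$ ($X = \left(-273885\right) \frac{1}{428555} + 478764 \cdot \frac{1}{7018} = - \frac{54777}{85711} + \frac{21762}{319} = \frac{1847768919}{27341809} \approx 67.58$)
$\frac{X}{441471} = \frac{1847768919}{27341809 \cdot 441471} = \frac{1847768919}{27341809} \cdot \frac{1}{441471} = \frac{19868483}{129791567323}$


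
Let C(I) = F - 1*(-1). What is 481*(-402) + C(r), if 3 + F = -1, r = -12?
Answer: -193365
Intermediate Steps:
F = -4 (F = -3 - 1 = -4)
C(I) = -3 (C(I) = -4 - 1*(-1) = -4 + 1 = -3)
481*(-402) + C(r) = 481*(-402) - 3 = -193362 - 3 = -193365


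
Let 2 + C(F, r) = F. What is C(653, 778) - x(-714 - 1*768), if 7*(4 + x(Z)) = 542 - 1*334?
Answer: 4377/7 ≈ 625.29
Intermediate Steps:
C(F, r) = -2 + F
x(Z) = 180/7 (x(Z) = -4 + (542 - 1*334)/7 = -4 + (542 - 334)/7 = -4 + (⅐)*208 = -4 + 208/7 = 180/7)
C(653, 778) - x(-714 - 1*768) = (-2 + 653) - 1*180/7 = 651 - 180/7 = 4377/7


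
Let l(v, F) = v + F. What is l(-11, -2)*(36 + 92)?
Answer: -1664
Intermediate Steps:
l(v, F) = F + v
l(-11, -2)*(36 + 92) = (-2 - 11)*(36 + 92) = -13*128 = -1664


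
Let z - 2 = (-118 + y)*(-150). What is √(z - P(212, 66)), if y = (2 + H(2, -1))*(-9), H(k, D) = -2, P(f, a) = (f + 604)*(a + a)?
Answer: I*√90010 ≈ 300.02*I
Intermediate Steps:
P(f, a) = 2*a*(604 + f) (P(f, a) = (604 + f)*(2*a) = 2*a*(604 + f))
y = 0 (y = (2 - 2)*(-9) = 0*(-9) = 0)
z = 17702 (z = 2 + (-118 + 0)*(-150) = 2 - 118*(-150) = 2 + 17700 = 17702)
√(z - P(212, 66)) = √(17702 - 2*66*(604 + 212)) = √(17702 - 2*66*816) = √(17702 - 1*107712) = √(17702 - 107712) = √(-90010) = I*√90010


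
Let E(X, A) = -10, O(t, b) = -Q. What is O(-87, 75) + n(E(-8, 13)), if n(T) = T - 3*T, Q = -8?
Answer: 28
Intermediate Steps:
O(t, b) = 8 (O(t, b) = -1*(-8) = 8)
n(T) = -2*T
O(-87, 75) + n(E(-8, 13)) = 8 - 2*(-10) = 8 + 20 = 28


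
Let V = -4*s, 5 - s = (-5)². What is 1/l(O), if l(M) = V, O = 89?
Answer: 1/80 ≈ 0.012500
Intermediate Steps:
s = -20 (s = 5 - 1*(-5)² = 5 - 1*25 = 5 - 25 = -20)
V = 80 (V = -4*(-20) = 80)
l(M) = 80
1/l(O) = 1/80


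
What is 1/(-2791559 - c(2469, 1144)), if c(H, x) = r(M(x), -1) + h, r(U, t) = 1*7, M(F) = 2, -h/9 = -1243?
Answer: -1/2802753 ≈ -3.5679e-7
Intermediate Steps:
h = 11187 (h = -9*(-1243) = 11187)
r(U, t) = 7
c(H, x) = 11194 (c(H, x) = 7 + 11187 = 11194)
1/(-2791559 - c(2469, 1144)) = 1/(-2791559 - 1*11194) = 1/(-2791559 - 11194) = 1/(-2802753) = -1/2802753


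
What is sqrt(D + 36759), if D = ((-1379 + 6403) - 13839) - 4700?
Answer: 2*sqrt(5811) ≈ 152.46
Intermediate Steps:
D = -13515 (D = (5024 - 13839) - 4700 = -8815 - 4700 = -13515)
sqrt(D + 36759) = sqrt(-13515 + 36759) = sqrt(23244) = 2*sqrt(5811)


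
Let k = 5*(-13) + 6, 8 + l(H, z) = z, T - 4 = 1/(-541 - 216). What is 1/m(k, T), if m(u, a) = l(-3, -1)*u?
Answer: 1/531 ≈ 0.0018832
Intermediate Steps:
T = 3027/757 (T = 4 + 1/(-541 - 216) = 4 + 1/(-757) = 4 - 1/757 = 3027/757 ≈ 3.9987)
l(H, z) = -8 + z
k = -59 (k = -65 + 6 = -59)
m(u, a) = -9*u (m(u, a) = (-8 - 1)*u = -9*u)
1/m(k, T) = 1/(-9*(-59)) = 1/531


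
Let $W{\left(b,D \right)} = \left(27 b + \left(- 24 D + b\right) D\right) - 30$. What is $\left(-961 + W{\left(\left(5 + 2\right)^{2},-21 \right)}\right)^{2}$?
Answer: $127260961$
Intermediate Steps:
$W{\left(b,D \right)} = -30 + 27 b + D \left(b - 24 D\right)$ ($W{\left(b,D \right)} = \left(27 b + \left(b - 24 D\right) D\right) - 30 = \left(27 b + D \left(b - 24 D\right)\right) - 30 = -30 + 27 b + D \left(b - 24 D\right)$)
$\left(-961 + W{\left(\left(5 + 2\right)^{2},-21 \right)}\right)^{2} = \left(-961 - \left(30 + 10584 - 6 \left(5 + 2\right)^{2}\right)\right)^{2} = \left(-961 - \left(10614 - 294\right)\right)^{2} = \left(-961 - 10320\right)^{2} = \left(-11281\right)^{2} = 127260961$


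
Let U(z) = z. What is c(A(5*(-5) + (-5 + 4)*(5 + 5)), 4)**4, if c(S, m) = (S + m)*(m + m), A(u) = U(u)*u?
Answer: 9344745531314176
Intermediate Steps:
A(u) = u**2 (A(u) = u*u = u**2)
c(S, m) = 2*m*(S + m) (c(S, m) = (S + m)*(2*m) = 2*m*(S + m))
c(A(5*(-5) + (-5 + 4)*(5 + 5)), 4)**4 = (2*4*((5*(-5) + (-5 + 4)*(5 + 5))**2 + 4))**4 = (2*4*((-25 - 1*10)**2 + 4))**4 = (2*4*((-25 - 10)**2 + 4))**4 = (2*4*((-35)**2 + 4))**4 = (2*4*(1225 + 4))**4 = (2*4*1229)**4 = 9832**4 = 9344745531314176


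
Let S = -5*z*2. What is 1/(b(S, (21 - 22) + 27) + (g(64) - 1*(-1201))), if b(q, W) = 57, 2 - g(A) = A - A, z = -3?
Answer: 1/1260 ≈ 0.00079365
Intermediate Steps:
g(A) = 2 (g(A) = 2 - (A - A) = 2 - 1*0 = 2 + 0 = 2)
S = 30 (S = -5*(-3)*2 = 15*2 = 30)
1/(b(S, (21 - 22) + 27) + (g(64) - 1*(-1201))) = 1/(57 + (2 - 1*(-1201))) = 1/(57 + (2 + 1201)) = 1/(57 + 1203) = 1/1260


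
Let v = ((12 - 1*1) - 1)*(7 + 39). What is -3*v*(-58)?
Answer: 80040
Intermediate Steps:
v = 460 (v = ((12 - 1) - 1)*46 = (11 - 1)*46 = 10*46 = 460)
-3*v*(-58) = -3*460*(-58) = -1380*(-58) = 80040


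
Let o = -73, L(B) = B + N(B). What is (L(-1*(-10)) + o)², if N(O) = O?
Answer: 2809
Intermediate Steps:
L(B) = 2*B (L(B) = B + B = 2*B)
(L(-1*(-10)) + o)² = (2*(-1*(-10)) - 73)² = (2*10 - 73)² = (20 - 73)² = (-53)² = 2809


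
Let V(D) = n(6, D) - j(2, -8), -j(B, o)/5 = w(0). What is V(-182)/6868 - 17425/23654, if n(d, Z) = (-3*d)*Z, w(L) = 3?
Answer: -20914793/81227836 ≈ -0.25748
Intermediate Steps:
n(d, Z) = -3*Z*d
j(B, o) = -15 (j(B, o) = -5*3 = -15)
V(D) = 15 - 18*D (V(D) = -3*D*6 - 1*(-15) = -18*D + 15 = 15 - 18*D)
V(-182)/6868 - 17425/23654 = (15 - 18*(-182))/6868 - 17425/23654 = (15 + 3276)*(1/6868) - 17425*1/23654 = 3291*(1/6868) - 17425/23654 = 3291/6868 - 17425/23654 = -20914793/81227836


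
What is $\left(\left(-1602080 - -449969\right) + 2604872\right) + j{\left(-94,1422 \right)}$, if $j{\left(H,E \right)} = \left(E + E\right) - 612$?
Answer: $1454993$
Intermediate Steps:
$j{\left(H,E \right)} = -612 + 2 E$ ($j{\left(H,E \right)} = 2 E - 612 = -612 + 2 E$)
$\left(\left(-1602080 - -449969\right) + 2604872\right) + j{\left(-94,1422 \right)} = \left(\left(-1602080 - -449969\right) + 2604872\right) + \left(-612 + 2 \cdot 1422\right) = \left(\left(-1602080 + 449969\right) + 2604872\right) + \left(-612 + 2844\right) = \left(-1152111 + 2604872\right) + 2232 = 1452761 + 2232 = 1454993$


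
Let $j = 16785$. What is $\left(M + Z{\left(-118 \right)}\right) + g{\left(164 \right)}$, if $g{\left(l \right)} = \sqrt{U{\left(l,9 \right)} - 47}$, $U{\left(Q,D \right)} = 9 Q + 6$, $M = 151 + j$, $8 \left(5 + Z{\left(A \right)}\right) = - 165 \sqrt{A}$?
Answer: $16931 + \sqrt{1435} - \frac{165 i \sqrt{118}}{8} \approx 16969.0 - 224.04 i$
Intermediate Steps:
$Z{\left(A \right)} = -5 - \frac{165 \sqrt{A}}{8}$ ($Z{\left(A \right)} = -5 + \frac{\left(-165\right) \sqrt{A}}{8} = -5 - \frac{165 \sqrt{A}}{8}$)
$M = 16936$ ($M = 151 + 16785 = 16936$)
$U{\left(Q,D \right)} = 6 + 9 Q$
$g{\left(l \right)} = \sqrt{-41 + 9 l}$ ($g{\left(l \right)} = \sqrt{\left(6 + 9 l\right) - 47} = \sqrt{-41 + 9 l}$)
$\left(M + Z{\left(-118 \right)}\right) + g{\left(164 \right)} = \left(16936 - \left(5 + \frac{165 \sqrt{-118}}{8}\right)\right) + \sqrt{-41 + 9 \cdot 164} = \left(16936 - \left(5 + \frac{165 i \sqrt{118}}{8}\right)\right) + \sqrt{-41 + 1476} = \left(16936 - \left(5 + \frac{165 i \sqrt{118}}{8}\right)\right) + \sqrt{1435} = \left(16931 - \frac{165 i \sqrt{118}}{8}\right) + \sqrt{1435} = 16931 + \sqrt{1435} - \frac{165 i \sqrt{118}}{8}$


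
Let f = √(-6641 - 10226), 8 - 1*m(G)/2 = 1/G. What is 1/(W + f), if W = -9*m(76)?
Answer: -207594/54200317 - 1444*I*√16867/54200317 ≈ -0.0038301 - 0.0034601*I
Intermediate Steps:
m(G) = 16 - 2/G
W = -5463/38 (W = -9*(16 - 2/76) = -9*(16 - 2*1/76) = -9*(16 - 1/38) = -9*607/38 = -5463/38 ≈ -143.76)
f = I*√16867 (f = √(-16867) = I*√16867 ≈ 129.87*I)
1/(W + f) = 1/(-5463/38 + I*√16867)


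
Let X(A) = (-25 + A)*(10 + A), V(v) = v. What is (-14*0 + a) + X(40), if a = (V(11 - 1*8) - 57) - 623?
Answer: 73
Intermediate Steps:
a = -677 (a = ((11 - 1*8) - 57) - 623 = ((11 - 8) - 57) - 623 = (3 - 57) - 623 = -54 - 623 = -677)
(-14*0 + a) + X(40) = (-14*0 - 677) + (-250 + 40**2 - 15*40) = (0 - 677) + (-250 + 1600 - 600) = -677 + 750 = 73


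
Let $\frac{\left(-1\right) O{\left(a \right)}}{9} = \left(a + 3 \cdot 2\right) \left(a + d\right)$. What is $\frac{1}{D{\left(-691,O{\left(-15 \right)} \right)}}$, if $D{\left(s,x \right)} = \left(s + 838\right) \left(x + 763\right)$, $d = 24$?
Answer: $\frac{1}{219324} \approx 4.5595 \cdot 10^{-6}$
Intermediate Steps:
$O{\left(a \right)} = - 9 \left(6 + a\right) \left(24 + a\right)$ ($O{\left(a \right)} = - 9 \left(a + 3 \cdot 2\right) \left(a + 24\right) = - 9 \left(a + 6\right) \left(24 + a\right) = - 9 \left(6 + a\right) \left(24 + a\right)$)
$D{\left(s,x \right)} = \left(763 + x\right) \left(838 + s\right)$ ($D{\left(s,x \right)} = \left(838 + s\right) \left(763 + x\right) = \left(763 + x\right) \left(838 + s\right)$)
$\frac{1}{D{\left(-691,O{\left(-15 \right)} \right)}} = \frac{1}{639394 + 763 \left(-691\right) + 838 \left(-1296 - -4050 - 9 \left(-15\right)^{2}\right) - 691 \left(-1296 - -4050 - 9 \left(-15\right)^{2}\right)} = \frac{1}{639394 - 527233 + 838 \left(-1296 + 4050 - 2025\right) - 691 \left(-1296 + 4050 - 2025\right)} = \frac{1}{639394 - 527233 + 838 \cdot 729 - 503739} = \frac{1}{639394 - 527233 + 610902 - 503739} = \frac{1}{219324}$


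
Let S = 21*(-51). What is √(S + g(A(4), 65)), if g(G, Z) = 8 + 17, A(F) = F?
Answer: I*√1046 ≈ 32.342*I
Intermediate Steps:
g(G, Z) = 25
S = -1071
√(S + g(A(4), 65)) = √(-1071 + 25) = √(-1046) = I*√1046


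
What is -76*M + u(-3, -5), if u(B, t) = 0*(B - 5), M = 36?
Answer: -2736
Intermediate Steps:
u(B, t) = 0 (u(B, t) = 0*(-5 + B) = 0)
-76*M + u(-3, -5) = -76*36 + 0 = -2736 + 0 = -2736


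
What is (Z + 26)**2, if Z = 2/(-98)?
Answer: 1620529/2401 ≈ 674.94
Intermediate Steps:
Z = -1/49 (Z = 2*(-1/98) = -1/49 ≈ -0.020408)
(Z + 26)**2 = (-1/49 + 26)**2 = (1273/49)**2 = 1620529/2401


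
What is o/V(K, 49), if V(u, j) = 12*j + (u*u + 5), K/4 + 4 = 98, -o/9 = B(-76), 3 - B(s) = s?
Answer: -237/47323 ≈ -0.0050081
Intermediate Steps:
B(s) = 3 - s
o = -711 (o = -9*(3 - 1*(-76)) = -9*(3 + 76) = -9*79 = -711)
K = 376 (K = -16 + 4*98 = -16 + 392 = 376)
V(u, j) = 5 + u**2 + 12*j (V(u, j) = 12*j + (u**2 + 5) = 12*j + (5 + u**2) = 5 + u**2 + 12*j)
o/V(K, 49) = -711/(5 + 376**2 + 12*49) = -711/(5 + 141376 + 588) = -711/141969 = -711*1/141969 = -237/47323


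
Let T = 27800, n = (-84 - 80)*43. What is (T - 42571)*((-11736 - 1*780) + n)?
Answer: 289038928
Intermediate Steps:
n = -7052 (n = -164*43 = -7052)
(T - 42571)*((-11736 - 1*780) + n) = (27800 - 42571)*((-11736 - 1*780) - 7052) = -14771*((-11736 - 780) - 7052) = -14771*(-12516 - 7052) = -14771*(-19568) = 289038928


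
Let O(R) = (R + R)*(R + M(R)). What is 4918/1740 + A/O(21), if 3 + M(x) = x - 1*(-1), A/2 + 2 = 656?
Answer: 43909/12180 ≈ 3.6050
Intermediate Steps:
A = 1308 (A = -4 + 2*656 = -4 + 1312 = 1308)
M(x) = -2 + x (M(x) = -3 + (x - 1*(-1)) = -3 + (x + 1) = -3 + (1 + x) = -2 + x)
O(R) = 2*R*(-2 + 2*R) (O(R) = (R + R)*(R + (-2 + R)) = (2*R)*(-2 + 2*R) = 2*R*(-2 + 2*R))
4918/1740 + A/O(21) = 4918/1740 + 1308/((4*21*(-1 + 21))) = 4918*(1/1740) + 1308/((4*21*20)) = 2459/870 + 1308/1680 = 2459/870 + 1308*(1/1680) = 2459/870 + 109/140 = 43909/12180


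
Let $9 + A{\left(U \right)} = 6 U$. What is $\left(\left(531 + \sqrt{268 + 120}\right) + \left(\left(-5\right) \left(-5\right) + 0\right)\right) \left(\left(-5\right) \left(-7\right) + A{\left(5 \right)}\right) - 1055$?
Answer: $30081 + 112 \sqrt{97} \approx 31184.0$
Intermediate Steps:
$A{\left(U \right)} = -9 + 6 U$
$\left(\left(531 + \sqrt{268 + 120}\right) + \left(\left(-5\right) \left(-5\right) + 0\right)\right) \left(\left(-5\right) \left(-7\right) + A{\left(5 \right)}\right) - 1055 = \left(\left(531 + \sqrt{268 + 120}\right) + \left(\left(-5\right) \left(-5\right) + 0\right)\right) \left(\left(-5\right) \left(-7\right) + \left(-9 + 6 \cdot 5\right)\right) - 1055 = \left(\left(531 + \sqrt{388}\right) + \left(25 + 0\right)\right) \left(35 + \left(-9 + 30\right)\right) - 1055 = \left(\left(531 + 2 \sqrt{97}\right) + 25\right) \left(35 + 21\right) - 1055 = \left(556 + 2 \sqrt{97}\right) 56 - 1055 = \left(31136 + 112 \sqrt{97}\right) - 1055 = 30081 + 112 \sqrt{97}$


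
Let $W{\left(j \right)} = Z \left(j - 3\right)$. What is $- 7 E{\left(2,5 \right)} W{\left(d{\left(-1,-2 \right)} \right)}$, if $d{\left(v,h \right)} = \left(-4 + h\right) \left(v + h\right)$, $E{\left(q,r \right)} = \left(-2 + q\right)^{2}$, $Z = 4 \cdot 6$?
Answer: $0$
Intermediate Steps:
$Z = 24$
$d{\left(v,h \right)} = \left(-4 + h\right) \left(h + v\right)$
$W{\left(j \right)} = -72 + 24 j$ ($W{\left(j \right)} = 24 \left(j - 3\right) = 24 \left(-3 + j\right) = -72 + 24 j$)
$- 7 E{\left(2,5 \right)} W{\left(d{\left(-1,-2 \right)} \right)} = - 7 \left(-2 + 2\right)^{2} \left(-72 + 24 \left(\left(-2\right)^{2} - -8 - -4 - -2\right)\right) = - 7 \cdot 0^{2} \left(-72 + 24 \left(4 + 8 + 4 + 2\right)\right) = \left(-7\right) 0 \left(-72 + 24 \cdot 18\right) = 0 \left(-72 + 432\right) = 0 \cdot 360 = 0$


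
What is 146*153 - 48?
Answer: 22290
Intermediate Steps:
146*153 - 48 = 22338 - 48 = 22290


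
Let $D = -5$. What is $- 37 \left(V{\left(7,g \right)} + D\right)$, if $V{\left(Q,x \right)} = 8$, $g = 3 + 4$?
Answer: $-111$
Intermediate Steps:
$g = 7$
$- 37 \left(V{\left(7,g \right)} + D\right) = - 37 \left(8 - 5\right) = \left(-37\right) 3 = -111$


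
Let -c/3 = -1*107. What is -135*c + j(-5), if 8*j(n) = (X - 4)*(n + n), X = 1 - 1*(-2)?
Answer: -173335/4 ≈ -43334.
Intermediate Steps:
X = 3 (X = 1 + 2 = 3)
j(n) = -n/4 (j(n) = ((3 - 4)*(n + n))/8 = (-2*n)/8 = -n/4)
c = 321 (c = -(-3)*107 = -3*(-107) = 321)
-135*c + j(-5) = -135*321 - ¼*(-5) = -43335 + 5/4 = -173335/4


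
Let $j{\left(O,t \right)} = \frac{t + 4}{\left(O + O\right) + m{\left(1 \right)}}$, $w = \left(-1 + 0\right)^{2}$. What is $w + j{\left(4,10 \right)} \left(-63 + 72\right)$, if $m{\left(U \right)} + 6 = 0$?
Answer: $64$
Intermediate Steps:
$w = 1$ ($w = \left(-1\right)^{2} = 1$)
$m{\left(U \right)} = -6$ ($m{\left(U \right)} = -6 + 0 = -6$)
$j{\left(O,t \right)} = \frac{4 + t}{-6 + 2 O}$ ($j{\left(O,t \right)} = \frac{t + 4}{\left(O + O\right) - 6} = \frac{4 + t}{2 O - 6} = \frac{4 + t}{-6 + 2 O}$)
$w + j{\left(4,10 \right)} \left(-63 + 72\right) = 1 + \frac{4 + 10}{2 \left(-3 + 4\right)} \left(-63 + 72\right) = 1 + \frac{1}{2} \cdot 1^{-1} \cdot 14 \cdot 9 = 1 + \frac{1}{2} \cdot 1 \cdot 14 \cdot 9 = 1 + 7 \cdot 9 = 1 + 63 = 64$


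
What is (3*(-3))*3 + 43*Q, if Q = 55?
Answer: 2338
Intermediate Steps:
(3*(-3))*3 + 43*Q = (3*(-3))*3 + 43*55 = -9*3 + 2365 = -27 + 2365 = 2338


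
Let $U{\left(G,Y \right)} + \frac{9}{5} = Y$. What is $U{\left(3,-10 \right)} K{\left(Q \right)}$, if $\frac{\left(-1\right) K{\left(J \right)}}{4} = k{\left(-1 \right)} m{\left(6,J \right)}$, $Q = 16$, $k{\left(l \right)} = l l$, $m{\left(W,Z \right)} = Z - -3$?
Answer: $\frac{4484}{5} \approx 896.8$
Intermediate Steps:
$m{\left(W,Z \right)} = 3 + Z$ ($m{\left(W,Z \right)} = Z + 3 = 3 + Z$)
$k{\left(l \right)} = l^{2}$
$U{\left(G,Y \right)} = - \frac{9}{5} + Y$
$K{\left(J \right)} = -12 - 4 J$ ($K{\left(J \right)} = - 4 \left(-1\right)^{2} \left(3 + J\right) = - 4 \cdot 1 \left(3 + J\right) = - 4 \left(3 + J\right) = -12 - 4 J$)
$U{\left(3,-10 \right)} K{\left(Q \right)} = \left(- \frac{9}{5} - 10\right) \left(-12 - 64\right) = - \frac{59 \left(-12 - 64\right)}{5} = \left(- \frac{59}{5}\right) \left(-76\right) = \frac{4484}{5}$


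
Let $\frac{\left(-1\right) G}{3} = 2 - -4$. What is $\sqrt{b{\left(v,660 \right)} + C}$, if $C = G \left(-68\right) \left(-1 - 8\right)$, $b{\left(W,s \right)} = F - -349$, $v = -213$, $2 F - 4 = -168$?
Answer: $i \sqrt{10749} \approx 103.68 i$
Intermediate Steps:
$F = -82$ ($F = 2 + \frac{1}{2} \left(-168\right) = 2 - 84 = -82$)
$b{\left(W,s \right)} = 267$ ($b{\left(W,s \right)} = -82 - -349 = -82 + 349 = 267$)
$G = -18$ ($G = - 3 \left(2 - -4\right) = - 3 \left(2 + 4\right) = \left(-3\right) 6 = -18$)
$C = -11016$ ($C = \left(-18\right) \left(-68\right) \left(-1 - 8\right) = 1224 \left(-9\right) = -11016$)
$\sqrt{b{\left(v,660 \right)} + C} = \sqrt{267 - 11016} = \sqrt{-10749} = i \sqrt{10749}$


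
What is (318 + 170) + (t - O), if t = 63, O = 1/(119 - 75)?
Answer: 24243/44 ≈ 550.98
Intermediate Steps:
O = 1/44 ≈ 0.022727
(318 + 170) + (t - O) = (318 + 170) + (63 - 1*1/44) = 488 + (63 - 1/44) = 488 + 2771/44 = 24243/44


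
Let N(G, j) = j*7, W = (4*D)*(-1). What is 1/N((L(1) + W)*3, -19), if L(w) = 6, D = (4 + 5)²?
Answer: -1/133 ≈ -0.0075188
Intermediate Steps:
D = 81 (D = 9² = 81)
W = -324 (W = (4*81)*(-1) = 324*(-1) = -324)
N(G, j) = 7*j
1/N((L(1) + W)*3, -19) = 1/(7*(-19)) = 1/(-133) = -1/133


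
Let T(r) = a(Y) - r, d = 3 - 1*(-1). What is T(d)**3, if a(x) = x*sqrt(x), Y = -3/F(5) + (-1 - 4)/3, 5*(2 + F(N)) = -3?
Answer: -1233472/19773 - 113572480*I*sqrt(195)/90224199 ≈ -62.382 - 17.578*I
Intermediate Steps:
F(N) = -13/5 (F(N) = -2 + (1/5)*(-3) = -2 - 3/5 = -13/5)
Y = -20/39 (Y = -3/(-13/5) + (-1 - 4)/3 = -3*(-5/13) - 5*1/3 = 15/13 - 5/3 = -20/39 ≈ -0.51282)
d = 4 (d = 3 + 1 = 4)
a(x) = x**(3/2)
T(r) = -r - 40*I*sqrt(195)/1521 (T(r) = (-20/39)**(3/2) - r = -40*I*sqrt(195)/1521 - r = -r - 40*I*sqrt(195)/1521)
T(d)**3 = (-1*4 - 40*I*sqrt(195)/1521)**3 = (-4 - 40*I*sqrt(195)/1521)**3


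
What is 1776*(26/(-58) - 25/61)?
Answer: -2695968/1769 ≈ -1524.0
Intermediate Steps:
1776*(26/(-58) - 25/61) = 1776*(26*(-1/58) - 25*1/61) = 1776*(-13/29 - 25/61) = 1776*(-1518/1769) = -2695968/1769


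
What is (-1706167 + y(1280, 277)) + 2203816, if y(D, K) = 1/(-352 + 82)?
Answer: 134365229/270 ≈ 4.9765e+5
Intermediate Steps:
y(D, K) = -1/270 (y(D, K) = 1/(-270) = -1/270)
(-1706167 + y(1280, 277)) + 2203816 = (-1706167 - 1/270) + 2203816 = -460665091/270 + 2203816 = 134365229/270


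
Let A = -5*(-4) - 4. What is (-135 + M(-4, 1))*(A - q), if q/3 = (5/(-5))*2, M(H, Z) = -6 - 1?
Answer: -3124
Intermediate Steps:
M(H, Z) = -7
q = -6 (q = 3*((5/(-5))*2) = 3*((5*(-1/5))*2) = 3*(-1*2) = 3*(-2) = -6)
A = 16 (A = 20 - 4 = 16)
(-135 + M(-4, 1))*(A - q) = (-135 - 7)*(16 - 1*(-6)) = -142*(16 + 6) = -142*22 = -3124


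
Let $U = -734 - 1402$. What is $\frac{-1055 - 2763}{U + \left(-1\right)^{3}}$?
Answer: $\frac{3818}{2137} \approx 1.7866$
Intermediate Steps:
$U = -2136$ ($U = -734 - 1402 = -2136$)
$\frac{-1055 - 2763}{U + \left(-1\right)^{3}} = \frac{-1055 - 2763}{-2136 + \left(-1\right)^{3}} = - \frac{3818}{-2136 - 1} = - \frac{3818}{-2137} = \left(-3818\right) \left(- \frac{1}{2137}\right) = \frac{3818}{2137}$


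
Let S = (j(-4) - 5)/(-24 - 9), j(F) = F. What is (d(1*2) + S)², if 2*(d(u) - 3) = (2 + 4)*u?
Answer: 10404/121 ≈ 85.984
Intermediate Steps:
d(u) = 3 + 3*u (d(u) = 3 + ((2 + 4)*u)/2 = 3 + (6*u)/2 = 3 + 3*u)
S = 3/11 (S = (-4 - 5)/(-24 - 9) = -9/(-33) = -9*(-1/33) = 3/11 ≈ 0.27273)
(d(1*2) + S)² = ((3 + 3*(1*2)) + 3/11)² = ((3 + 3*2) + 3/11)² = ((3 + 6) + 3/11)² = (9 + 3/11)² = (102/11)² = 10404/121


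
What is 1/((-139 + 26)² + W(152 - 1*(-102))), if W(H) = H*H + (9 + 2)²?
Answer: 1/77406 ≈ 1.2919e-5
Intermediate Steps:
W(H) = 121 + H² (W(H) = H² + 11² = H² + 121 = 121 + H²)
1/((-139 + 26)² + W(152 - 1*(-102))) = 1/((-139 + 26)² + (121 + (152 - 1*(-102))²)) = 1/((-113)² + (121 + (152 + 102)²)) = 1/(12769 + (121 + 254²)) = 1/(12769 + (121 + 64516)) = 1/(12769 + 64637) = 1/77406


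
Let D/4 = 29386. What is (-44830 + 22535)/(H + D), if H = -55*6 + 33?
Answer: -1715/9019 ≈ -0.19015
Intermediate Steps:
D = 117544 (D = 4*29386 = 117544)
H = -297 (H = -330 + 33 = -297)
(-44830 + 22535)/(H + D) = (-44830 + 22535)/(-297 + 117544) = -22295/117247 = -22295*1/117247 = -1715/9019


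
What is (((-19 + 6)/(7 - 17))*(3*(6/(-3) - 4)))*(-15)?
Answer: 351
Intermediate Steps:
(((-19 + 6)/(7 - 17))*(3*(6/(-3) - 4)))*(-15) = ((-13/(-10))*(3*(6*(-⅓) - 4)))*(-15) = ((-13*(-⅒))*(3*(-2 - 4)))*(-15) = (13*(3*(-6))/10)*(-15) = ((13/10)*(-18))*(-15) = -117/5*(-15) = 351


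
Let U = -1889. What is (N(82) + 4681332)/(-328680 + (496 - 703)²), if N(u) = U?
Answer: -4679443/285831 ≈ -16.371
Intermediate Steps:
N(u) = -1889
(N(82) + 4681332)/(-328680 + (496 - 703)²) = (-1889 + 4681332)/(-328680 + (496 - 703)²) = 4679443/(-328680 + (-207)²) = 4679443/(-328680 + 42849) = 4679443/(-285831) = 4679443*(-1/285831) = -4679443/285831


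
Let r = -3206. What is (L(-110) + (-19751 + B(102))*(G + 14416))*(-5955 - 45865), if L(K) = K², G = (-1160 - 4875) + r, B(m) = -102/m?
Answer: 5296237190000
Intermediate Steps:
G = -9241 (G = (-1160 - 4875) - 3206 = -6035 - 3206 = -9241)
(L(-110) + (-19751 + B(102))*(G + 14416))*(-5955 - 45865) = ((-110)² + (-19751 - 102/102)*(-9241 + 14416))*(-5955 - 45865) = (12100 + (-19751 - 102*1/102)*5175)*(-51820) = (12100 + (-19751 - 1)*5175)*(-51820) = (12100 - 19752*5175)*(-51820) = (12100 - 102216600)*(-51820) = -102204500*(-51820) = 5296237190000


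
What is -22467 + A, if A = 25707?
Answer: 3240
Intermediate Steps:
-22467 + A = -22467 + 25707 = 3240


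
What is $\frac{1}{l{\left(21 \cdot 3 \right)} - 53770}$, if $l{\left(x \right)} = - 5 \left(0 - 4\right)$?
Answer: $- \frac{1}{53750} \approx -1.8605 \cdot 10^{-5}$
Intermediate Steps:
$l{\left(x \right)} = 20$ ($l{\left(x \right)} = - 5 \left(0 - 4\right) = \left(-5\right) \left(-4\right) = 20$)
$\frac{1}{l{\left(21 \cdot 3 \right)} - 53770} = \frac{1}{20 - 53770} = \frac{1}{-53750} = - \frac{1}{53750}$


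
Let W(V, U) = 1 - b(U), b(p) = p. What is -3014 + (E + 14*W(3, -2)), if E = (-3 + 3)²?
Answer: -2972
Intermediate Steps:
W(V, U) = 1 - U
E = 0 (E = 0² = 0)
-3014 + (E + 14*W(3, -2)) = -3014 + (0 + 14*(1 - 1*(-2))) = -3014 + (0 + 14*(1 + 2)) = -3014 + (0 + 14*3) = -3014 + (0 + 42) = -3014 + 42 = -2972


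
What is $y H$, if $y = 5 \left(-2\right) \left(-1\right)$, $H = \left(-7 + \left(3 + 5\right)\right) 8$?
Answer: $80$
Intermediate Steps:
$H = 8$ ($H = \left(-7 + 8\right) 8 = 1 \cdot 8 = 8$)
$y = 10$ ($y = \left(-10\right) \left(-1\right) = 10$)
$y H = 10 \cdot 8 = 80$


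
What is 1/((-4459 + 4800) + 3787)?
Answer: 1/4128 ≈ 0.00024225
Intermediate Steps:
1/((-4459 + 4800) + 3787) = 1/(341 + 3787) = 1/4128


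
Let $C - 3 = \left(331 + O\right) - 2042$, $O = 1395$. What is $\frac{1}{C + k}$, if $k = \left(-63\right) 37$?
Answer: $- \frac{1}{2644} \approx -0.00037821$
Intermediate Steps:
$C = -313$ ($C = 3 + \left(\left(331 + 1395\right) - 2042\right) = 3 + \left(1726 - 2042\right) = 3 - 316 = -313$)
$k = -2331$
$\frac{1}{C + k} = \frac{1}{-313 - 2331} = \frac{1}{-2644} = - \frac{1}{2644}$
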